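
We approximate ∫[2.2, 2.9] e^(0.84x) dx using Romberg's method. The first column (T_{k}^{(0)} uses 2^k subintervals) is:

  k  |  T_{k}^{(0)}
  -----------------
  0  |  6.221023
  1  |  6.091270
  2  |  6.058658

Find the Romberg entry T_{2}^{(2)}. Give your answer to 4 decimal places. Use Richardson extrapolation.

6.0478

Richardson extrapolation on the trapezoidal column (denominator 4−1=3):
T_{1}^{(1)} = (4·6.091270 − 6.221023) / 3 = 6.048019
T_{2}^{(1)} = (4·6.058658 − 6.091270) / 3 = 6.047787
T_{2}^{(2)} = 6.047787 + (6.047787 − 6.048019)/15 = 6.047772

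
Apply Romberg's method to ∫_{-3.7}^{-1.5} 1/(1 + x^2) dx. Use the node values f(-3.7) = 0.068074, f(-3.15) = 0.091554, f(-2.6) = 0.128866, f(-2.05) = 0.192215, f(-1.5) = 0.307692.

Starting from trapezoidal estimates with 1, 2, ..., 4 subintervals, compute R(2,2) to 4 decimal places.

0.3241

R(0,0) (trapezoid, 1 panel, h=2.2000): 0.413343
R(1,0) (trapezoid, 2 panels, h=1.1000): 0.348424
R(2,0) (trapezoid, 4 panels, h=0.5500): 0.330285
R(1,1) = 0.348424 + (0.348424 − 0.413343)/3 = 0.326784
R(2,1) = 0.330285 + (0.330285 − 0.348424)/3 = 0.324239
R(2,2) = 0.324239 + (0.324239 − 0.326784)/15 = 0.324069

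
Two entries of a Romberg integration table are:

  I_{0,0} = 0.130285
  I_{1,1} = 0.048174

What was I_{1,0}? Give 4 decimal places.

From I_{1,1} = (4·I_{1,0} − I_{0,0})/3, solve for I_{1,0}:
4·I_{1,0} = 3·0.048174 + 0.130285 = 0.274807
I_{1,0} = 0.068702

0.0687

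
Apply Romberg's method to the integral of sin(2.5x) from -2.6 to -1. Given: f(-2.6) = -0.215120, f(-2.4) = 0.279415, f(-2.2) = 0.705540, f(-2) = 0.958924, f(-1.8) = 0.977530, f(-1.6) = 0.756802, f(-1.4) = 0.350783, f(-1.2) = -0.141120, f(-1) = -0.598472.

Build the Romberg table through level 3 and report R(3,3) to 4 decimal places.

R(0,0) (trapezoid, 1 panel, h=1.6000): -0.650874
R(1,0) (trapezoid, 2 panels, h=0.8000): 0.456587
R(2,0) (trapezoid, 4 panels, h=0.4000): 0.650823
R(3,0) (trapezoid, 8 panels, h=0.2000): 0.696216
R(1,1) = 0.456587 + (0.456587 − (-0.650874))/3 = 0.825741
R(2,1) = 0.650823 + (0.650823 − 0.456587)/3 = 0.715568
R(3,1) = 0.696216 + (0.696216 − 0.650823)/3 = 0.711347
R(2,2) = 0.715568 + (0.715568 − 0.825741)/15 = 0.708223
R(3,2) = 0.711347 + (0.711347 − 0.715568)/15 = 0.711066
R(3,3) = 0.711066 + (0.711066 − 0.708223)/63 = 0.711111

0.7111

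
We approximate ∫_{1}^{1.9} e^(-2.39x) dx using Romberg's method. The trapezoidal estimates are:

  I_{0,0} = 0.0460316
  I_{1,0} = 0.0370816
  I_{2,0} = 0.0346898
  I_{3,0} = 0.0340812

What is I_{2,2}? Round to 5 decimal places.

I_{1,1} = (4·0.0370816 − 0.0460316) / 3 = 0.0340983
I_{2,1} = (4·0.0346898 − 0.0370816) / 3 = 0.0338925
I_{2,2} = 0.0338925 + (0.0338925 − 0.0340983)/15 = 0.0338788

0.03388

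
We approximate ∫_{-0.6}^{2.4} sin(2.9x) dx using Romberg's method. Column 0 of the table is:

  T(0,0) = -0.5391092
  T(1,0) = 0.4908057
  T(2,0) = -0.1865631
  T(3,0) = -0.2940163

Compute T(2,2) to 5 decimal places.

-0.49545

T(1,1) = (4·0.4908057 − (-0.5391092)) / 3 = 0.8341107
T(2,1) = (4·(-0.1865631) − 0.4908057) / 3 = -0.4123527
T(2,2) = -0.4123527 + (-0.4123527 − 0.8341107)/15 = -0.4954503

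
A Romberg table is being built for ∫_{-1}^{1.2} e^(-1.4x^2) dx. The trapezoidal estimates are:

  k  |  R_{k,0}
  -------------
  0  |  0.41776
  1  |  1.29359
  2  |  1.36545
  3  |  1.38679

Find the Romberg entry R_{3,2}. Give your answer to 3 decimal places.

Richardson extrapolation on the trapezoidal column (denominator 4−1=3):
R_{2,1} = (4·1.36545 − 1.29359) / 3 = 1.38940
R_{3,1} = 1.38679 + (1.38679 − 1.36545)/3 = 1.39390
R_{3,2} = (16·1.39390 − 1.38940) / 15 = 1.39420

1.394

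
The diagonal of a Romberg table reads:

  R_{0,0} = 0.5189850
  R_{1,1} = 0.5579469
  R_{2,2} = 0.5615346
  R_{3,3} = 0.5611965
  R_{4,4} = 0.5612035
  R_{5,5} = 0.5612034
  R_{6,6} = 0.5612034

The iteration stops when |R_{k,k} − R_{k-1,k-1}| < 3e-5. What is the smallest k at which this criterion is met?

k = 4

|R_{1,1} − R_{0,0}| = 0.0389619 ≥ 3e-5
|R_{2,2} − R_{1,1}| = 0.0035877 ≥ 3e-5
|R_{3,3} − R_{2,2}| = 0.0003381 ≥ 3e-5
|R_{4,4} − R_{3,3}| = 0.0000070 < 3e-5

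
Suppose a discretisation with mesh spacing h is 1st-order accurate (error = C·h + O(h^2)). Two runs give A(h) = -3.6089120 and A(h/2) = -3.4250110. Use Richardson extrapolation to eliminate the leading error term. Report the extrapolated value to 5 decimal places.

-3.24111

The leading error scales as h; refining by a factor of 2 reduces it by 2^1 = 2.
Extrapolated value = (2·A(h/2) − A(h)) / (2 − 1)
= (2·(-3.4250110) − (-3.6089120)) / 1
= -3.2411100 / 1 = -3.2411100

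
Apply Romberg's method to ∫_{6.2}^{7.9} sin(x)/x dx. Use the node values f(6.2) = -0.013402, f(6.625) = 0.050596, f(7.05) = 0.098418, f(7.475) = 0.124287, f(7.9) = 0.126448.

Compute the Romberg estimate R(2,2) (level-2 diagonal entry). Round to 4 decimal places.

R(0,0) (trapezoid, 1 panel, h=1.7000): 0.096089
R(1,0) (trapezoid, 2 panels, h=0.8500): 0.131700
R(2,0) (trapezoid, 4 panels, h=0.4250): 0.140175
R(1,1) = 0.131700 + (0.131700 − 0.096089)/3 = 0.143570
R(2,1) = 0.140175 + (0.140175 − 0.131700)/3 = 0.143000
R(2,2) = 0.143000 + (0.143000 − 0.143570)/15 = 0.142962

0.1430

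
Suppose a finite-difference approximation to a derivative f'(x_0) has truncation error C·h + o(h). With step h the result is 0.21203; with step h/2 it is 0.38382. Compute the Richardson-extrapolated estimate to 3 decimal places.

0.556

The leading error scales as h; refining by a factor of 2 reduces it by 2^1 = 2.
Extrapolated value = (2·A(h/2) − A(h)) / (2 − 1)
= (2·0.38382 − 0.21203) / 1
= 0.55561 / 1 = 0.55561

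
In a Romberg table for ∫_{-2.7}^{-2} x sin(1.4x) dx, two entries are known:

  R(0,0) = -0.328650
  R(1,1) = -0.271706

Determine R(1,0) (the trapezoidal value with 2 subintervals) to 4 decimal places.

-0.2859

From R(1,1) = (4·R(1,0) − R(0,0))/3, solve for R(1,0):
4·R(1,0) = 3·(-0.271706) + (-0.328650) = -1.143768
R(1,0) = -0.285942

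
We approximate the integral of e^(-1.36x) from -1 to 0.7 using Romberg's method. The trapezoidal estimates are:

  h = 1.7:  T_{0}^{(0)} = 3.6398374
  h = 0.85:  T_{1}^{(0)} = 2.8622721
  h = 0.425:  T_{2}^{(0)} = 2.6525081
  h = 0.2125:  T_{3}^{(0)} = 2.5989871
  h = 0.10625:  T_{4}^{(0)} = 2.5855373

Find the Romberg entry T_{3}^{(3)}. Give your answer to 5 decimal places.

2.58105

Richardson extrapolation on the trapezoidal column (denominator 4−1=3):
T_{1}^{(1)} = (4·2.8622721 − 3.6398374) / 3 = 2.6030837
T_{2}^{(1)} = 2.6525081 + (2.6525081 − 2.8622721)/3 = 2.5825868
T_{3}^{(1)} = 2.5989871 + (2.5989871 − 2.6525081)/3 = 2.5811468
T_{2}^{(2)} = (16·2.5825868 − 2.6030837) / 15 = 2.5812203
T_{3}^{(2)} = 2.5811468 + (2.5811468 − 2.5825868)/15 = 2.5810508
T_{3}^{(3)} = (64·2.5810508 − 2.5812203) / 63 = 2.5810481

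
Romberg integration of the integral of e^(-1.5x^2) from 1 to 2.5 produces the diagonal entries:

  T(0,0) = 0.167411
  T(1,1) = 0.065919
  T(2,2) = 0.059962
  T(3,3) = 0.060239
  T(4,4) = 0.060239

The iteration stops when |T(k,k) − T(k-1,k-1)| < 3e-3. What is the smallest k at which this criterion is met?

|T(1,1) − T(0,0)| = 0.101492 ≥ 3e-3
|T(2,2) − T(1,1)| = 0.005957 ≥ 3e-3
|T(3,3) − T(2,2)| = 0.000277 < 3e-3

k = 3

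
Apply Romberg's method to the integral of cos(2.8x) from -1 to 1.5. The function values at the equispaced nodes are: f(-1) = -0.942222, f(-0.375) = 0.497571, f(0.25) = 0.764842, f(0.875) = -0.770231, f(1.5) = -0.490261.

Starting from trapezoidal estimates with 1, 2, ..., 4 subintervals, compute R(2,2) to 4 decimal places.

-0.2660

R(0,0) (trapezoid, 1 panel, h=2.5000): -1.790604
R(1,0) (trapezoid, 2 panels, h=1.2500): 0.060751
R(2,0) (trapezoid, 4 panels, h=0.6250): -0.140037
R(1,1) = 0.060751 + (0.060751 − (-1.790604))/3 = 0.677869
R(2,1) = -0.140037 + (-0.140037 − 0.060751)/3 = -0.206966
R(2,2) = -0.206966 + (-0.206966 − 0.677869)/15 = -0.265955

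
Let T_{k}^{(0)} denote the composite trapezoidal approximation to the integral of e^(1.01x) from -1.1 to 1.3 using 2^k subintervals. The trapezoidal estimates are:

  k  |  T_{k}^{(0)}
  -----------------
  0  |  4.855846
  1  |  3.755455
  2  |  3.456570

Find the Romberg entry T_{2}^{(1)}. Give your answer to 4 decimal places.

3.3569

Richardson extrapolation on the trapezoidal column (denominator 4−1=3):
T_{2}^{(1)} = (4·3.456570 − 3.755455) / 3 = 3.356942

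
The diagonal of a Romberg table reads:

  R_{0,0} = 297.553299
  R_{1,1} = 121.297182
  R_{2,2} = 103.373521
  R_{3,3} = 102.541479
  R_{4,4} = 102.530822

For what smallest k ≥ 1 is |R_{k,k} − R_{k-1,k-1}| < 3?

|R_{1,1} − R_{0,0}| = 176.256117 ≥ 3
|R_{2,2} − R_{1,1}| = 17.923661 ≥ 3
|R_{3,3} − R_{2,2}| = 0.832042 < 3

k = 3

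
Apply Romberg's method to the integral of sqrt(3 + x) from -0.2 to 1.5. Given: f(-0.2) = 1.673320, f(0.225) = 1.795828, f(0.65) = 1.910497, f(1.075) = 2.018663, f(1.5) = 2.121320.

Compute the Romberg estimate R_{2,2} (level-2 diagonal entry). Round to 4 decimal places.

R_{0,0} (trapezoid, 1 panel, h=1.7000): 3.225444
R_{1,0} (trapezoid, 2 panels, h=0.8500): 3.236644
R_{2,0} (trapezoid, 4 panels, h=0.4250): 3.239481
R_{1,1} = 3.236644 + (3.236644 − 3.225444)/3 = 3.240377
R_{2,1} = 3.239481 + (3.239481 − 3.236644)/3 = 3.240427
R_{2,2} = 3.240427 + (3.240427 − 3.240377)/15 = 3.240430

3.2404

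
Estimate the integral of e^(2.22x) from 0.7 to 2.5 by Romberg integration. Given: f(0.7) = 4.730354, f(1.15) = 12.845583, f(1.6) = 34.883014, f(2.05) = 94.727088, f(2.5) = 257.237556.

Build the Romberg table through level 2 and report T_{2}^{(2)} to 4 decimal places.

T_{0}^{(0)} (trapezoid, 1 panel, h=1.8000): 235.771119
T_{1}^{(0)} (trapezoid, 2 panels, h=0.9000): 149.280272
T_{2}^{(0)} (trapezoid, 4 panels, h=0.4500): 123.047838
T_{1}^{(1)} = 149.280272 + (149.280272 − 235.771119)/3 = 120.449990
T_{2}^{(1)} = 123.047838 + (123.047838 − 149.280272)/3 = 114.303693
T_{2}^{(2)} = 114.303693 + (114.303693 − 120.449990)/15 = 113.893940

113.8939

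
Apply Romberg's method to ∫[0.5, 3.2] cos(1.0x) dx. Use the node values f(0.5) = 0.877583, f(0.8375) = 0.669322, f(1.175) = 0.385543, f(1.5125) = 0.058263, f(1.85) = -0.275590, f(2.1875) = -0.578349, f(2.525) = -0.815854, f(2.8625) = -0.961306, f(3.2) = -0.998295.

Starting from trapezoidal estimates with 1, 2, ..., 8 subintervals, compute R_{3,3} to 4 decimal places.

-0.5378

R_{0,0} (trapezoid, 1 panel, h=2.7000): -0.162961
R_{1,0} (trapezoid, 2 panels, h=1.3500): -0.453527
R_{2,0} (trapezoid, 4 panels, h=0.6750): -0.517223
R_{3,0} (trapezoid, 8 panels, h=0.3375): -0.532685
R_{1,1} = -0.453527 + (-0.453527 − (-0.162961))/3 = -0.550382
R_{2,1} = -0.517223 + (-0.517223 − (-0.453527))/3 = -0.538455
R_{3,1} = -0.532685 + (-0.532685 − (-0.517223))/3 = -0.537839
R_{2,2} = -0.538455 + (-0.538455 − (-0.550382))/15 = -0.537660
R_{3,2} = -0.537839 + (-0.537839 − (-0.538455))/15 = -0.537798
R_{3,3} = -0.537798 + (-0.537798 − (-0.537660))/63 = -0.537800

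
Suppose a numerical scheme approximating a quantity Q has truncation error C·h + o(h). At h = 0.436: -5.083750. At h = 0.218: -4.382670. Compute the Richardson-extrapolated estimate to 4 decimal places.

-3.6816

The leading error scales as h; refining by a factor of 2 reduces it by 2^1 = 2.
Extrapolated value = (2·A(h/2) − A(h)) / (2 − 1)
= (2·(-4.382670) − (-5.083750)) / 1
= -3.681590 / 1 = -3.681590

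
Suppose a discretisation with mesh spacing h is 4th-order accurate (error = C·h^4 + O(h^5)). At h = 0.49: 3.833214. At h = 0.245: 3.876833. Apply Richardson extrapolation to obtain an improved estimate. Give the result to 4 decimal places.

3.8797

Extrapolated value = (16·A(h/2) − A(h)) / (16 − 1)
= (16·3.876833 − 3.833214) / 15
= 58.196114 / 15 = 3.879741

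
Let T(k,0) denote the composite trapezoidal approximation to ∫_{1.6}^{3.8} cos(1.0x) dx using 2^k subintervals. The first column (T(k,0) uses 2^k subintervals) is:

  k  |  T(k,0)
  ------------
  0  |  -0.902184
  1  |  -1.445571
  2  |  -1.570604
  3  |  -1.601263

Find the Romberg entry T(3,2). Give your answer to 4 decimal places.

-1.6114

T(2,1) = -1.570604 + (-1.570604 − (-1.445571))/3 = -1.612282
T(3,1) = -1.601263 + (-1.601263 − (-1.570604))/3 = -1.611483
T(3,2) = -1.611483 + (-1.611483 − (-1.612282))/15 = -1.611430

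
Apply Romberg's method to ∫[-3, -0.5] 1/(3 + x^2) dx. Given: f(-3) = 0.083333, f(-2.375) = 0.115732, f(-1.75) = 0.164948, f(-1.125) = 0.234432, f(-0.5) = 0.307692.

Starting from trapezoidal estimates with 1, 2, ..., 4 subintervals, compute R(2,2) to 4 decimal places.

R(0,0) (trapezoid, 1 panel, h=2.5000): 0.488781
R(1,0) (trapezoid, 2 panels, h=1.2500): 0.450576
R(2,0) (trapezoid, 4 panels, h=0.6250): 0.444140
R(1,1) = 0.450576 + (0.450576 − 0.488781)/3 = 0.437841
R(2,1) = 0.444140 + (0.444140 − 0.450576)/3 = 0.441995
R(2,2) = 0.441995 + (0.441995 − 0.437841)/15 = 0.442272

0.4423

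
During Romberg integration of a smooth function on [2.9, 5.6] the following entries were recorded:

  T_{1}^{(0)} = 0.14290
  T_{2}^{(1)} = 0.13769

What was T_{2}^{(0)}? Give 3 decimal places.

From T_{2}^{(1)} = (4·T_{2}^{(0)} − T_{1}^{(0)})/3, solve for T_{2}^{(0)}:
4·T_{2}^{(0)} = 3·0.13769 + 0.14290 = 0.55597
T_{2}^{(0)} = 0.13899

0.139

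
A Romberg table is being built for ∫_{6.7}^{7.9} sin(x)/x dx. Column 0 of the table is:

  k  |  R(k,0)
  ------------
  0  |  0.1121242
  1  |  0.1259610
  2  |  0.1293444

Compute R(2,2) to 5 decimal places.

Richardson extrapolation on the trapezoidal column (denominator 4−1=3):
R(1,1) = (4·0.1259610 − 0.1121242) / 3 = 0.1305733
R(2,1) = (4·0.1293444 − 0.1259610) / 3 = 0.1304722
R(2,2) = 0.1304722 + (0.1304722 − 0.1305733)/15 = 0.1304655

0.13047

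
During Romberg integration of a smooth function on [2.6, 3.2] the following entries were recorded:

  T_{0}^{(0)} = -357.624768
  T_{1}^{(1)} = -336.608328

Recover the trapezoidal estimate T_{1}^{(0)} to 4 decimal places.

From T_{1}^{(1)} = (4·T_{1}^{(0)} − T_{0}^{(0)})/3, solve for T_{1}^{(0)}:
4·T_{1}^{(0)} = 3·(-336.608328) + (-357.624768) = -1367.449752
T_{1}^{(0)} = -341.862438

-341.8624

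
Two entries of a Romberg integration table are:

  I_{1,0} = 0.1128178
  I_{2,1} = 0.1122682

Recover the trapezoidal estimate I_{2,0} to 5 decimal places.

0.11241

From I_{2,1} = (4·I_{2,0} − I_{1,0})/3, solve for I_{2,0}:
4·I_{2,0} = 3·0.1122682 + 0.1128178 = 0.4496224
I_{2,0} = 0.1124056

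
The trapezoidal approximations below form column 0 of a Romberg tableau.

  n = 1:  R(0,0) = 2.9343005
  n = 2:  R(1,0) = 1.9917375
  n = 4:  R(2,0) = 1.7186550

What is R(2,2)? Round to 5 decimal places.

1.62430

Richardson extrapolation on the trapezoidal column (denominator 4−1=3):
R(1,1) = 1.9917375 + (1.9917375 − 2.9343005)/3 = 1.6775498
R(2,1) = (4·1.7186550 − 1.9917375) / 3 = 1.6276275
R(2,2) = (16·1.6276275 − 1.6775498) / 15 = 1.6242993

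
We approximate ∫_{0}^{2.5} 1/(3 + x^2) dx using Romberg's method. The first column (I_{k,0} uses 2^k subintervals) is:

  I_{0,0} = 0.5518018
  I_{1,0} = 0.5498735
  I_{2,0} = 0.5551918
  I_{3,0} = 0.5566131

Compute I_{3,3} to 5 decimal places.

0.55709

Richardson extrapolation on the trapezoidal column (denominator 4−1=3):
I_{1,1} = (4·0.5498735 − 0.5518018) / 3 = 0.5492307
I_{2,1} = 0.5551918 + (0.5551918 − 0.5498735)/3 = 0.5569646
I_{3,1} = (4·0.5566131 − 0.5551918) / 3 = 0.5570869
I_{2,2} = 0.5569646 + (0.5569646 − 0.5492307)/15 = 0.5574802
I_{3,2} = (16·0.5570869 − 0.5569646) / 15 = 0.5570951
I_{3,3} = 0.5570951 + (0.5570951 − 0.5574802)/63 = 0.5570890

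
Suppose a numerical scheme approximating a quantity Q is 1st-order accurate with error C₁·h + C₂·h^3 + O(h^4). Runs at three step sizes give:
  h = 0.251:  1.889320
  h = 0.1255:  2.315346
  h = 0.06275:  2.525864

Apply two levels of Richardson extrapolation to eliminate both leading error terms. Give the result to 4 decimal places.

First eliminate the h term (factor 2^1 = 2):
  B₁ = (2·2.315346 − 1.889320)/1 = 2.741372
  B₂ = (2·2.525864 − 2.315346)/1 = 2.736382
Then eliminate the h^3 term (factor 2^3 = 8):
  (8·2.736382 − 2.741372)/7 = 2.735669

2.7357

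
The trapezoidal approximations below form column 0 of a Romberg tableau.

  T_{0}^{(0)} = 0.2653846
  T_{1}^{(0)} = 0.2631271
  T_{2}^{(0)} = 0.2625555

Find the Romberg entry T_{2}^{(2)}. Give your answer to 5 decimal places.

T_{1}^{(1)} = 0.2631271 + (0.2631271 − 0.2653846)/3 = 0.2623746
T_{2}^{(1)} = (4·0.2625555 − 0.2631271) / 3 = 0.2623650
T_{2}^{(2)} = (16·0.2623650 − 0.2623746) / 15 = 0.2623644
(Column j=1 coincides with Simpson's rule on the same nodes.)

0.26236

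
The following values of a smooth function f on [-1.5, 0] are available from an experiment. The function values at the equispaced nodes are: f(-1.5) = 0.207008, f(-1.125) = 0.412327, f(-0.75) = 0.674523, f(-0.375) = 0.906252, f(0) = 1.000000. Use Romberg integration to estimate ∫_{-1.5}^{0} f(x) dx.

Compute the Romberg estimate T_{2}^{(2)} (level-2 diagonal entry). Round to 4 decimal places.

T_{0}^{(0)} (trapezoid, 1 panel, h=1.5000): 0.905256
T_{1}^{(0)} (trapezoid, 2 panels, h=0.7500): 0.958520
T_{2}^{(0)} (trapezoid, 4 panels, h=0.3750): 0.973727
T_{1}^{(1)} = 0.958520 + (0.958520 − 0.905256)/3 = 0.976275
T_{2}^{(1)} = 0.973727 + (0.973727 − 0.958520)/3 = 0.978796
T_{2}^{(2)} = 0.978796 + (0.978796 − 0.976275)/15 = 0.978964

0.9790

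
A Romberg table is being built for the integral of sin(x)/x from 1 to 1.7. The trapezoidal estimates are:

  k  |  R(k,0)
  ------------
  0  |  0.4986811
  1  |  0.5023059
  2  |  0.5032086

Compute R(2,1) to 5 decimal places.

0.50351

R(2,1) = 0.5032086 + (0.5032086 − 0.5023059)/3 = 0.5035095
(Column j=1 coincides with Simpson's rule on the same nodes.)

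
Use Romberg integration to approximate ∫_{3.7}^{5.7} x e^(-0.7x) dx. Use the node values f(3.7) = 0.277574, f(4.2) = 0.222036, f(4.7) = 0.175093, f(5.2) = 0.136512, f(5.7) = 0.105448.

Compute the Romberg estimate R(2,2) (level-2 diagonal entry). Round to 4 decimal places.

0.3612

R(0,0) (trapezoid, 1 panel, h=2.0000): 0.383022
R(1,0) (trapezoid, 2 panels, h=1.0000): 0.366604
R(2,0) (trapezoid, 4 panels, h=0.5000): 0.362576
R(1,1) = 0.366604 + (0.366604 − 0.383022)/3 = 0.361131
R(2,1) = 0.362576 + (0.362576 − 0.366604)/3 = 0.361233
R(2,2) = 0.361233 + (0.361233 − 0.361131)/15 = 0.361240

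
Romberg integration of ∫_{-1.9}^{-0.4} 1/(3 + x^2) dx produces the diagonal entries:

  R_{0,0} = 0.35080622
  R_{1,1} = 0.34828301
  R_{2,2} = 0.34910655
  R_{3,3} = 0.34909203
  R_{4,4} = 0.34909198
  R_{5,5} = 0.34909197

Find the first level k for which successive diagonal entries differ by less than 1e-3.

|R_{1,1} − R_{0,0}| = 0.00252321 ≥ 1e-3
|R_{2,2} − R_{1,1}| = 0.00082354 < 1e-3

k = 2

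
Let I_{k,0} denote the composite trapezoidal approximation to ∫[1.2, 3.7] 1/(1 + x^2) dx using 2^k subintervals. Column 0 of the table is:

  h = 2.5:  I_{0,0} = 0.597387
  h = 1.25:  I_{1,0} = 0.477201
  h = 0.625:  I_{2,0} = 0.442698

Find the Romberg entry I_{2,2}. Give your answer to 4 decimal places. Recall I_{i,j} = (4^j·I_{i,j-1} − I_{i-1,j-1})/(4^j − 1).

0.4308

I_{1,1} = (4·0.477201 − 0.597387) / 3 = 0.437139
I_{2,1} = (4·0.442698 − 0.477201) / 3 = 0.431197
I_{2,2} = (16·0.431197 − 0.437139) / 15 = 0.430801
(Column j=1 coincides with Simpson's rule on the same nodes.)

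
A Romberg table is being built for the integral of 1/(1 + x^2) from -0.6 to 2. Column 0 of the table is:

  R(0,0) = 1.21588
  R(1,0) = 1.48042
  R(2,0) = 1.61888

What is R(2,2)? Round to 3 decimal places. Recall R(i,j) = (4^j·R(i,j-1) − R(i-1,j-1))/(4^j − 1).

1.671

R(1,1) = 1.48042 + (1.48042 − 1.21588)/3 = 1.56860
R(2,1) = (4·1.61888 − 1.48042) / 3 = 1.66503
R(2,2) = (16·1.66503 − 1.56860) / 15 = 1.67146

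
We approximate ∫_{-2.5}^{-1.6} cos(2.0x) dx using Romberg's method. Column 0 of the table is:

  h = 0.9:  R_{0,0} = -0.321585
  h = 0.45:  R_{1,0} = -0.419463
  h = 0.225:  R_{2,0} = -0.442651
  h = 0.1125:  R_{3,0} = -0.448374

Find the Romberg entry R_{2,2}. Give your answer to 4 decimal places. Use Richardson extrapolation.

-0.4503

Richardson extrapolation on the trapezoidal column (denominator 4−1=3):
R_{1,1} = (4·(-0.419463) − (-0.321585)) / 3 = -0.452089
R_{2,1} = (4·(-0.442651) − (-0.419463)) / 3 = -0.450380
R_{2,2} = -0.450380 + (-0.450380 − (-0.452089))/15 = -0.450266
(Column j=1 coincides with Simpson's rule on the same nodes.)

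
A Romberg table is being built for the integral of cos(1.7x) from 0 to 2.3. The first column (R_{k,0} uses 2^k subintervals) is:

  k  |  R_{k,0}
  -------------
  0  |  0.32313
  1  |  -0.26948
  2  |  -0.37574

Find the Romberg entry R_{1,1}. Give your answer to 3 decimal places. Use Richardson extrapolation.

-0.467

Richardson extrapolation on the trapezoidal column (denominator 4−1=3):
R_{1,1} = (4·(-0.26948) − 0.32313) / 3 = -0.46702
(Column j=1 coincides with Simpson's rule on the same nodes.)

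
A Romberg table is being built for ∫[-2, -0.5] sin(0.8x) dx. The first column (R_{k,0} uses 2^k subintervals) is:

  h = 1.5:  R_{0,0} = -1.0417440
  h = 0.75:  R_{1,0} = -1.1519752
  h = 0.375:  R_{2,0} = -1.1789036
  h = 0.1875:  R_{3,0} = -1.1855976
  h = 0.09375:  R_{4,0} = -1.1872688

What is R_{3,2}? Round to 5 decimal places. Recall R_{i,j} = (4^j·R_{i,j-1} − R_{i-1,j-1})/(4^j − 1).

R_{2,1} = -1.1789036 + (-1.1789036 − (-1.1519752))/3 = -1.1878797
R_{3,1} = -1.1855976 + (-1.1855976 − (-1.1789036))/3 = -1.1878289
R_{3,2} = -1.1878289 + (-1.1878289 − (-1.1878797))/15 = -1.1878255

-1.18783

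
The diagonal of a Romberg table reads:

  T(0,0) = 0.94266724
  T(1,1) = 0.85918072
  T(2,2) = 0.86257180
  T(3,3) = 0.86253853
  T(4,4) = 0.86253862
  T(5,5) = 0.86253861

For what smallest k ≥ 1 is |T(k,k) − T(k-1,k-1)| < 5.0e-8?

k = 5

|T(1,1) − T(0,0)| = 0.08348652 ≥ 5.0e-8
|T(2,2) − T(1,1)| = 0.00339108 ≥ 5.0e-8
|T(3,3) − T(2,2)| = 0.00003327 ≥ 5.0e-8
|T(4,4) − T(3,3)| = 0.00000009 ≥ 5.0e-8
|T(5,5) − T(4,4)| = 0.00000001 < 5.0e-8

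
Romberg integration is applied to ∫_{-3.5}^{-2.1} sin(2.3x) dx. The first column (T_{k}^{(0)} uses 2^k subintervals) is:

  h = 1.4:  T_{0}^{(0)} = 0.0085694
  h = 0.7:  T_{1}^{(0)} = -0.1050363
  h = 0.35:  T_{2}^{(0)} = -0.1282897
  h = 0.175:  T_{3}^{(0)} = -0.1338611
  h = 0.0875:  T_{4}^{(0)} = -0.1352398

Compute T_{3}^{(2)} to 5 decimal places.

T_{2}^{(1)} = -0.1282897 + (-0.1282897 − (-0.1050363))/3 = -0.1360408
T_{3}^{(1)} = (4·(-0.1338611) − (-0.1282897)) / 3 = -0.1357182
T_{3}^{(2)} = -0.1357182 + (-0.1357182 − (-0.1360408))/15 = -0.1356967

-0.13570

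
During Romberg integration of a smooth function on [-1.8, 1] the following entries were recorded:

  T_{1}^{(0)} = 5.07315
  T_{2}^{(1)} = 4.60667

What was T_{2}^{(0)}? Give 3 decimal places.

4.723

From T_{2}^{(1)} = (4·T_{2}^{(0)} − T_{1}^{(0)})/3, solve for T_{2}^{(0)}:
4·T_{2}^{(0)} = 3·4.60667 + 5.07315 = 18.89316
T_{2}^{(0)} = 4.72329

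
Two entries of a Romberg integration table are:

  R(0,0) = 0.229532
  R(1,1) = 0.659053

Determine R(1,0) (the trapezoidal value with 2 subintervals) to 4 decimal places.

0.5517

From R(1,1) = (4·R(1,0) − R(0,0))/3, solve for R(1,0):
4·R(1,0) = 3·0.659053 + 0.229532 = 2.206691
R(1,0) = 0.551673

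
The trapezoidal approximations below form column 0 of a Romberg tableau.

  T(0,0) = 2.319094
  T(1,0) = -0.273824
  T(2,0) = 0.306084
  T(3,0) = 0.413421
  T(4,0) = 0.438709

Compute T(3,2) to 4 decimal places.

0.4459

T(2,1) = (4·0.306084 − (-0.273824)) / 3 = 0.499387
T(3,1) = 0.413421 + (0.413421 − 0.306084)/3 = 0.449200
T(3,2) = (16·0.449200 − 0.499387) / 15 = 0.445854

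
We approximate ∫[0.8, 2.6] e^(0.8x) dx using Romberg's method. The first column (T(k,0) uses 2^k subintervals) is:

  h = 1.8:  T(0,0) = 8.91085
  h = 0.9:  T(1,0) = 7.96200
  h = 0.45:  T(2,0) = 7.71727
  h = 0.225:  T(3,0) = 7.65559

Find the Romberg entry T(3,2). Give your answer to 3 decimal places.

7.635

Richardson extrapolation on the trapezoidal column (denominator 4−1=3):
T(2,1) = (4·7.71727 − 7.96200) / 3 = 7.63569
T(3,1) = 7.65559 + (7.65559 − 7.71727)/3 = 7.63503
T(3,2) = 7.63503 + (7.63503 − 7.63569)/15 = 7.63499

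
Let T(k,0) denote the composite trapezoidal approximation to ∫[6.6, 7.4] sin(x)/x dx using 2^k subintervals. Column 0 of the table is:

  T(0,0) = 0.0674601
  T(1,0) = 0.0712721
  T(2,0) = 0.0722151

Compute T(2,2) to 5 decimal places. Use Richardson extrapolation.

T(1,1) = 0.0712721 + (0.0712721 − 0.0674601)/3 = 0.0725428
T(2,1) = (4·0.0722151 − 0.0712721) / 3 = 0.0725294
T(2,2) = 0.0725294 + (0.0725294 − 0.0725428)/15 = 0.0725285

0.07253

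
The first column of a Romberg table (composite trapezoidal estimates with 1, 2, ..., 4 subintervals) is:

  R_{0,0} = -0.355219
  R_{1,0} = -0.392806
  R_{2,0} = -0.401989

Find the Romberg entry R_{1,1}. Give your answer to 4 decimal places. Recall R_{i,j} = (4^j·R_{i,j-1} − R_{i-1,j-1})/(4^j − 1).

R_{1,1} = -0.392806 + (-0.392806 − (-0.355219))/3 = -0.405335

-0.4053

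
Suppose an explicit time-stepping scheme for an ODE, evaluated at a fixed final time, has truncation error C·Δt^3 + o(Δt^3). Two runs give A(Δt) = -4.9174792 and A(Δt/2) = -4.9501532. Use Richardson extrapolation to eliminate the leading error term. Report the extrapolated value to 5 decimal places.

Extrapolated value = (8·A(Δt/2) − A(Δt)) / (8 − 1)
= (8·(-4.9501532) − (-4.9174792)) / 7
= -34.6837464 / 7 = -4.9548209

-4.95482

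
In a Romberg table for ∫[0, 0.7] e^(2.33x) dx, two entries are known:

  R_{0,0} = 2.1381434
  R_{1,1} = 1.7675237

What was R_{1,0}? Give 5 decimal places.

From R_{1,1} = (4·R_{1,0} − R_{0,0})/3, solve for R_{1,0}:
4·R_{1,0} = 3·1.7675237 + 2.1381434 = 7.4407145
R_{1,0} = 1.8601786

1.86018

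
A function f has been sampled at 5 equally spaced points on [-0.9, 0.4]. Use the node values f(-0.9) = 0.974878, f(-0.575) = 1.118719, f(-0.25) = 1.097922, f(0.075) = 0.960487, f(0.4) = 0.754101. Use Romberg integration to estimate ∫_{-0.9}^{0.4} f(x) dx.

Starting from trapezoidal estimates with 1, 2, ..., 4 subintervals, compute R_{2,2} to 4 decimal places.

1.3262

R_{0,0} (trapezoid, 1 panel, h=1.3000): 1.123836
R_{1,0} (trapezoid, 2 panels, h=0.6500): 1.275567
R_{2,0} (trapezoid, 4 panels, h=0.3250): 1.313526
R_{1,1} = 1.275567 + (1.275567 − 1.123836)/3 = 1.326144
R_{2,1} = 1.313526 + (1.313526 − 1.275567)/3 = 1.326179
R_{2,2} = 1.326179 + (1.326179 − 1.326144)/15 = 1.326181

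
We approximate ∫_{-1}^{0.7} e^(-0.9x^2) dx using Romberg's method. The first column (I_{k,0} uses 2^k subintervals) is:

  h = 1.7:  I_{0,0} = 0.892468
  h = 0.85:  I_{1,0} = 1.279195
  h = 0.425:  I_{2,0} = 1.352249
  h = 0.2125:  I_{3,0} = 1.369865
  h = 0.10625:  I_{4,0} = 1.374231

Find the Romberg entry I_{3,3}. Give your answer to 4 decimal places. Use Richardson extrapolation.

I_{1,1} = 1.279195 + (1.279195 − 0.892468)/3 = 1.408104
I_{2,1} = (4·1.352249 − 1.279195) / 3 = 1.376600
I_{3,1} = (4·1.369865 − 1.352249) / 3 = 1.375737
I_{2,2} = (16·1.376600 − 1.408104) / 15 = 1.374500
I_{3,2} = 1.375737 + (1.375737 − 1.376600)/15 = 1.375679
I_{3,3} = 1.375679 + (1.375679 − 1.374500)/63 = 1.375698

1.3757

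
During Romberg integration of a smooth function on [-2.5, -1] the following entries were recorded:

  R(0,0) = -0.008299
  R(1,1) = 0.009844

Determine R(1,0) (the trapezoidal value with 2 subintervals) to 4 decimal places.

From R(1,1) = (4·R(1,0) − R(0,0))/3, solve for R(1,0):
4·R(1,0) = 3·0.009844 + (-0.008299) = 0.021233
R(1,0) = 0.005308

0.0053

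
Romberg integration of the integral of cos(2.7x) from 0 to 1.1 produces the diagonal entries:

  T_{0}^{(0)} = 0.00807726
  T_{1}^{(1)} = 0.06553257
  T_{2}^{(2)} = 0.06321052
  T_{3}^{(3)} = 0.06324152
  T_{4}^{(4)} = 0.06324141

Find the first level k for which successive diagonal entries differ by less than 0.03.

|T_{1}^{(1)} − T_{0}^{(0)}| = 0.05745531 ≥ 0.03
|T_{2}^{(2)} − T_{1}^{(1)}| = 0.00232205 < 0.03

k = 2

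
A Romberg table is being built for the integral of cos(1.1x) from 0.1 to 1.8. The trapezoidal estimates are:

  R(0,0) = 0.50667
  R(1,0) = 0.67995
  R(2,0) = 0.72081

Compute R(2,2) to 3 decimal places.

R(1,1) = (4·0.67995 − 0.50667) / 3 = 0.73771
R(2,1) = 0.72081 + (0.72081 − 0.67995)/3 = 0.73443
R(2,2) = (16·0.73443 − 0.73771) / 15 = 0.73421

0.734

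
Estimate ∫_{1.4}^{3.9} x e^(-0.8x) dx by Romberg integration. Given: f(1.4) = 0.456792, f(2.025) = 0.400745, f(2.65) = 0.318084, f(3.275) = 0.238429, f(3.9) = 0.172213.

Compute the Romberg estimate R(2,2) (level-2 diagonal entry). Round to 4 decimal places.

0.7965

R(0,0) (trapezoid, 1 panel, h=2.5000): 0.786256
R(1,0) (trapezoid, 2 panels, h=1.2500): 0.790733
R(2,0) (trapezoid, 4 panels, h=0.6250): 0.794850
R(1,1) = 0.790733 + (0.790733 − 0.786256)/3 = 0.792225
R(2,1) = 0.794850 + (0.794850 − 0.790733)/3 = 0.796222
R(2,2) = 0.796222 + (0.796222 − 0.792225)/15 = 0.796488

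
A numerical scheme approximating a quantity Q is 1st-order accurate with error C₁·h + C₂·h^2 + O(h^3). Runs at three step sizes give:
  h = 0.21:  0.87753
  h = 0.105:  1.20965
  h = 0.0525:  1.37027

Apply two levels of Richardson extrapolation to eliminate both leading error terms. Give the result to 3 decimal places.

1.527

First eliminate the h term (factor 2^1 = 2):
  B₁ = (2·1.20965 − 0.87753)/1 = 1.54177
  B₂ = (2·1.37027 − 1.20965)/1 = 1.53089
Then eliminate the h^2 term (factor 2^2 = 4):
  (4·1.53089 − 1.54177)/3 = 1.52726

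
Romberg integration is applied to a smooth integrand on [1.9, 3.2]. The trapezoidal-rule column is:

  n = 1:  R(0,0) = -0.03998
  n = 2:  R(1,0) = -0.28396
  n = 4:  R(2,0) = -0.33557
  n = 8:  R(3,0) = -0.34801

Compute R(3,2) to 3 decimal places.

R(2,1) = (4·(-0.33557) − (-0.28396)) / 3 = -0.35277
R(3,1) = -0.34801 + (-0.34801 − (-0.33557))/3 = -0.35216
R(3,2) = -0.35216 + (-0.35216 − (-0.35277))/15 = -0.35212
(Column j=1 coincides with Simpson's rule on the same nodes.)

-0.352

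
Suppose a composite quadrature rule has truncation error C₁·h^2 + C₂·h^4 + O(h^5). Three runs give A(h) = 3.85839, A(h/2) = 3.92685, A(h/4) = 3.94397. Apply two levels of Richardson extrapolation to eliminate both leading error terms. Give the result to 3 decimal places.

3.950

First eliminate the h^2 term (factor 2^2 = 4):
  B₁ = (4·3.92685 − 3.85839)/3 = 3.94967
  B₂ = (4·3.94397 − 3.92685)/3 = 3.94968
Then eliminate the h^4 term (factor 2^4 = 16):
  (16·3.94968 − 3.94967)/15 = 3.94968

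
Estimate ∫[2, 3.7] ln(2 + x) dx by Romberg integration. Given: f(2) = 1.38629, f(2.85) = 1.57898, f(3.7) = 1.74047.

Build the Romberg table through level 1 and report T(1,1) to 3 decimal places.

2.675

T(0,0) (trapezoid, 1 panel, h=1.7000): 2.65775
T(1,0) (trapezoid, 2 panels, h=0.8500): 2.67101
T(1,1) = 2.67101 + (2.67101 − 2.65775)/3 = 2.67543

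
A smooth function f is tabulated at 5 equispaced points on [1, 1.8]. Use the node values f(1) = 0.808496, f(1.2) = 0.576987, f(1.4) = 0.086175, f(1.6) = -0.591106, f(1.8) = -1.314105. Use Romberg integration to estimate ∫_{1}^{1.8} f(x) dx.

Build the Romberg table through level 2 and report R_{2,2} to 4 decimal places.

-0.0263

R_{0,0} (trapezoid, 1 panel, h=0.8000): -0.202244
R_{1,0} (trapezoid, 2 panels, h=0.4000): -0.066652
R_{2,0} (trapezoid, 4 panels, h=0.2000): -0.036150
R_{1,1} = -0.066652 + (-0.066652 − (-0.202244))/3 = -0.021455
R_{2,1} = -0.036150 + (-0.036150 − (-0.066652))/3 = -0.025983
R_{2,2} = -0.025983 + (-0.025983 − (-0.021455))/15 = -0.026285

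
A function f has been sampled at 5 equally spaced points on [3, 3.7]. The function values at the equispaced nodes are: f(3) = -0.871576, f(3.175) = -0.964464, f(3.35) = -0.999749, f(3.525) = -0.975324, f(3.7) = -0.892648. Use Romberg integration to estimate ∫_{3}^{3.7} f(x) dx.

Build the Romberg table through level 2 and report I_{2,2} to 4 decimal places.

I_{0,0} (trapezoid, 1 panel, h=0.7000): -0.617478
I_{1,0} (trapezoid, 2 panels, h=0.3500): -0.658651
I_{2,0} (trapezoid, 4 panels, h=0.1750): -0.668789
I_{1,1} = -0.658651 + (-0.658651 − (-0.617478))/3 = -0.672375
I_{2,1} = -0.668789 + (-0.668789 − (-0.658651))/3 = -0.672168
I_{2,2} = -0.672168 + (-0.672168 − (-0.672375))/15 = -0.672154

-0.6722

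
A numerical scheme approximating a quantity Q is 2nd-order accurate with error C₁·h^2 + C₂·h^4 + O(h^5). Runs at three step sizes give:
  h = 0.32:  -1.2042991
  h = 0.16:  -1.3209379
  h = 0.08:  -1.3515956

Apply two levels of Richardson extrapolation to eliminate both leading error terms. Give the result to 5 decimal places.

First eliminate the h^2 term (factor 2^2 = 4):
  B₁ = (4·(-1.3209379) − (-1.2042991))/3 = -1.3598175
  B₂ = (4·(-1.3515956) − (-1.3209379))/3 = -1.3618148
Then eliminate the h^4 term (factor 2^4 = 16):
  (16·(-1.3618148) − (-1.3598175))/15 = -1.3619480

-1.36195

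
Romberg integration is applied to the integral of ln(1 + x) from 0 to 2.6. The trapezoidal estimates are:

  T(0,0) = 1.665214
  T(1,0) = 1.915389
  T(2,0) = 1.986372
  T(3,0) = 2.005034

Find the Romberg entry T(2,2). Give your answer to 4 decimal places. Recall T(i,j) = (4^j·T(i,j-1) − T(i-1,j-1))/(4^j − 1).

Richardson extrapolation on the trapezoidal column (denominator 4−1=3):
T(1,1) = 1.915389 + (1.915389 − 1.665214)/3 = 1.998781
T(2,1) = 1.986372 + (1.986372 − 1.915389)/3 = 2.010033
T(2,2) = 2.010033 + (2.010033 − 1.998781)/15 = 2.010783

2.0108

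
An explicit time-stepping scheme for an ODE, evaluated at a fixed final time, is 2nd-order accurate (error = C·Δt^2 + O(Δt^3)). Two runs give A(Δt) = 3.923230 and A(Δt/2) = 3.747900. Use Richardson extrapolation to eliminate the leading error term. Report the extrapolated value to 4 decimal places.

The leading error scales as Δt^2; refining by a factor of 2 reduces it by 2^2 = 4.
Extrapolated value = (4·A(Δt/2) − A(Δt)) / (4 − 1)
= (4·3.747900 − 3.923230) / 3
= 11.068370 / 3 = 3.689457

3.6895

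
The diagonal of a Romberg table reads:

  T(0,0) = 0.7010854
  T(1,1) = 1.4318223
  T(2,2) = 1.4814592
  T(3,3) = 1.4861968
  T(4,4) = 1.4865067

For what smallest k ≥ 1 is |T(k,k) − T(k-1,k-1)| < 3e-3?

k = 4

|T(1,1) − T(0,0)| = 0.7307369 ≥ 3e-3
|T(2,2) − T(1,1)| = 0.0496369 ≥ 3e-3
|T(3,3) − T(2,2)| = 0.0047376 ≥ 3e-3
|T(4,4) − T(3,3)| = 0.0003099 < 3e-3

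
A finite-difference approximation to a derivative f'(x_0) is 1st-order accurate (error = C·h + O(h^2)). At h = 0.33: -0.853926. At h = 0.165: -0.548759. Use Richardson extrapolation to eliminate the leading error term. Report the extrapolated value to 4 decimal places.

Extrapolated value = (2·A(h/2) − A(h)) / (2 − 1)
= (2·(-0.548759) − (-0.853926)) / 1
= -0.243592 / 1 = -0.243592

-0.2436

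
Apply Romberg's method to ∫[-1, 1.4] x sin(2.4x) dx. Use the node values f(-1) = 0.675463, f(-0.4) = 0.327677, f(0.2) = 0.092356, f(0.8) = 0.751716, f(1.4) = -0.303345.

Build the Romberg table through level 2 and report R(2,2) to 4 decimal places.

1.0201

R(0,0) (trapezoid, 1 panel, h=2.4000): 0.446542
R(1,0) (trapezoid, 2 panels, h=1.2000): 0.334098
R(2,0) (trapezoid, 4 panels, h=0.6000): 0.814685
R(1,1) = 0.334098 + (0.334098 − 0.446542)/3 = 0.296617
R(2,1) = 0.814685 + (0.814685 − 0.334098)/3 = 0.974881
R(2,2) = 0.974881 + (0.974881 − 0.296617)/15 = 1.020099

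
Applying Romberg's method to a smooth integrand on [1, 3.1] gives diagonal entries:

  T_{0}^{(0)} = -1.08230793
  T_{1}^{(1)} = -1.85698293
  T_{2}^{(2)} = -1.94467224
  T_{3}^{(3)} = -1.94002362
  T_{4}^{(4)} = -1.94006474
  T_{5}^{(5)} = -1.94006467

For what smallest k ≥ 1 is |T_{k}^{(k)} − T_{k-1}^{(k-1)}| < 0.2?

|T_{1}^{(1)} − T_{0}^{(0)}| = 0.77467500 ≥ 0.2
|T_{2}^{(2)} − T_{1}^{(1)}| = 0.08768931 < 0.2

k = 2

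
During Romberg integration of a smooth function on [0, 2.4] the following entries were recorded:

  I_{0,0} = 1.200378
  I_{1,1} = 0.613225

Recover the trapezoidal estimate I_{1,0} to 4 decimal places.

From I_{1,1} = (4·I_{1,0} − I_{0,0})/3, solve for I_{1,0}:
4·I_{1,0} = 3·0.613225 + 1.200378 = 3.040053
I_{1,0} = 0.760013

0.7600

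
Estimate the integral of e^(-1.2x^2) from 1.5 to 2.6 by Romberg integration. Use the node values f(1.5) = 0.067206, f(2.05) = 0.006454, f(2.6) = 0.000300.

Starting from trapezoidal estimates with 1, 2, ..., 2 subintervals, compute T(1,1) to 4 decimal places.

T(0,0) (trapezoid, 1 panel, h=1.1000): 0.037128
T(1,0) (trapezoid, 2 panels, h=0.5500): 0.022114
T(1,1) = 0.022114 + (0.022114 − 0.037128)/3 = 0.017109

0.0171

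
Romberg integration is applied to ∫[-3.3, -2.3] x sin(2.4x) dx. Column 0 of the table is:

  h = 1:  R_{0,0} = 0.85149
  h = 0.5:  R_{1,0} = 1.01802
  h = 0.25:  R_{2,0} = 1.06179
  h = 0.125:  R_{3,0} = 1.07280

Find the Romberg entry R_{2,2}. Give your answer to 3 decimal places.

1.077

Richardson extrapolation on the trapezoidal column (denominator 4−1=3):
R_{1,1} = (4·1.01802 − 0.85149) / 3 = 1.07353
R_{2,1} = (4·1.06179 − 1.01802) / 3 = 1.07638
R_{2,2} = 1.07638 + (1.07638 − 1.07353)/15 = 1.07657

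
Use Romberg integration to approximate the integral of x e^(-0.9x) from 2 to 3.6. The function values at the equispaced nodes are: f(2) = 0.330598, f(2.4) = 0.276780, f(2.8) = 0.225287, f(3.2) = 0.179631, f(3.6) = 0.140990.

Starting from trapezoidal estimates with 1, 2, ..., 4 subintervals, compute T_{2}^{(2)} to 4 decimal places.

T_{0}^{(0)} (trapezoid, 1 panel, h=1.6000): 0.377270
T_{1}^{(0)} (trapezoid, 2 panels, h=0.8000): 0.368865
T_{2}^{(0)} (trapezoid, 4 panels, h=0.4000): 0.366997
T_{1}^{(1)} = 0.368865 + (0.368865 − 0.377270)/3 = 0.366063
T_{2}^{(1)} = 0.366997 + (0.366997 − 0.368865)/3 = 0.366374
T_{2}^{(2)} = 0.366374 + (0.366374 − 0.366063)/15 = 0.366395

0.3664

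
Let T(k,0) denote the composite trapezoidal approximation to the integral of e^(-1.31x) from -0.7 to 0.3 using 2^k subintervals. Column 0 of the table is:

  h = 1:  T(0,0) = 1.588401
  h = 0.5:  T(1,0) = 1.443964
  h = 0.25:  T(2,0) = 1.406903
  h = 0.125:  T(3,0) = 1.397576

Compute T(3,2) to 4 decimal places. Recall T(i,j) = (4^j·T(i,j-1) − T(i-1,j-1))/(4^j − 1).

1.3945

Richardson extrapolation on the trapezoidal column (denominator 4−1=3):
T(2,1) = (4·1.406903 − 1.443964) / 3 = 1.394549
T(3,1) = 1.397576 + (1.397576 − 1.406903)/3 = 1.394467
T(3,2) = (16·1.394467 − 1.394549) / 15 = 1.394462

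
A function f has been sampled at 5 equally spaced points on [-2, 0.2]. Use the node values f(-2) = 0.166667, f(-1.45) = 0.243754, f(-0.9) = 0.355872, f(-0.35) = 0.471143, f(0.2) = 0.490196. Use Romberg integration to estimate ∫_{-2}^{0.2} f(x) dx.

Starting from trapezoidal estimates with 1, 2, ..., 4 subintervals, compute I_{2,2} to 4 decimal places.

0.7760

I_{0,0} (trapezoid, 1 panel, h=2.2000): 0.722549
I_{1,0} (trapezoid, 2 panels, h=1.1000): 0.752734
I_{2,0} (trapezoid, 4 panels, h=0.5500): 0.769560
I_{1,1} = 0.752734 + (0.752734 − 0.722549)/3 = 0.762796
I_{2,1} = 0.769560 + (0.769560 − 0.752734)/3 = 0.775169
I_{2,2} = 0.775169 + (0.775169 − 0.762796)/15 = 0.775994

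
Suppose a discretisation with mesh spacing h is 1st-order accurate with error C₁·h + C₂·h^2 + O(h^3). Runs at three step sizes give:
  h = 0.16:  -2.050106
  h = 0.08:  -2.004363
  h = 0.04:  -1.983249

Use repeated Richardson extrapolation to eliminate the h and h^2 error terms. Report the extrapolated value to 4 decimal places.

-1.9633

First eliminate the h term (factor 2^1 = 2):
  B₁ = (2·(-2.004363) − (-2.050106))/1 = -1.958620
  B₂ = (2·(-1.983249) − (-2.004363))/1 = -1.962135
Then eliminate the h^2 term (factor 2^2 = 4):
  (4·(-1.962135) − (-1.958620))/3 = -1.963307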